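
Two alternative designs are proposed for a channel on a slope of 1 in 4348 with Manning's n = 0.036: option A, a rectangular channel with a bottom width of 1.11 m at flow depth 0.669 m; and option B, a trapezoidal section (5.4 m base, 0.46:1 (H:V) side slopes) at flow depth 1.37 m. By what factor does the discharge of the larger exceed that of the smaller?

24.3

Channel A: Flow area A = b·y = 1.11 × 0.669 = 0.7426 m². Wetted perimeter P = b + 2y = 1.11 + 2×0.669 = 2.448 m. Hydraulic radius R = A/P = 0.7426/2.448 = 0.3033 m. Q_A = (1/0.036)·0.7426·0.3033^(2/3)·√0.00023 = 0.1412 m³/s.
Channel B: With bottom width b = 5.4 m and side slope z = 0.46: A = (b + zy)y = (5.4 + 0.46×1.37)×1.37 = 8.261 m²; P = b + 2y√(1+z²) = 5.4 + 2×1.37×1.101 = 8.416 m. Hydraulic radius R = A/P = 8.261/8.416 = 0.9816 m. Q_B = (1/0.036)·8.261·0.9816^(2/3)·√0.00023 = 3.437 m³/s.
The larger discharge is 3.437 m³/s and the smaller is 0.1412 m³/s; the ratio is 24.3.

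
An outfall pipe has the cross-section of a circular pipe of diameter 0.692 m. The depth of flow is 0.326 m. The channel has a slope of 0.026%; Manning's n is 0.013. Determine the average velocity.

For a circular section of diameter D = 0.692 m at depth y = 0.326 m, the central angle is θ = 2 arccos(1 − 2y/D) = 3.026 rad. Then A = (D²/8)(θ − sin θ) = 0.1742 m² and P = Dθ/2 = 1.047 m.
Hydraulic radius R = A/P = 0.1742/1.047 = 0.1664 m.
From Manning's equation, V = (1/n) R^(2/3) S^(1/2) = (1/0.013) × 0.1664^(2/3) × 0.00026^(1/2) = 0.375 m/s.

V = 0.375 m/s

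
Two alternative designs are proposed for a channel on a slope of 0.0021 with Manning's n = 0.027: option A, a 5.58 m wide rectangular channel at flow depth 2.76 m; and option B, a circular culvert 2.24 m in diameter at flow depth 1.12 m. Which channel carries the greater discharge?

channel A

Channel A: Flow area A = b·y = 5.58 × 2.76 = 15.4 m². Wetted perimeter P = b + 2y = 5.58 + 2×2.76 = 11.1 m. Hydraulic radius R = A/P = 15.4/11.1 = 1.387 m. Q_A = (1/0.027)·15.4·1.387^(2/3)·√0.0021 = 32.52 m³/s.
Channel B: For a circular section of diameter D = 2.24 m at depth y = 1.12 m, the central angle is θ = 2 arccos(1 − 2y/D) = 3.142 rad. Then A = (D²/8)(θ − sin θ) = 1.97 m² and P = Dθ/2 = 3.519 m. Hydraulic radius R = A/P = 1.97/3.519 = 0.56 m. Q_B = (1/0.027)·1.97·0.56^(2/3)·√0.0021 = 2.272 m³/s.
Q_A = 32.52 m³/s vs Q_B = 2.272 m³/s, so channel A carries more.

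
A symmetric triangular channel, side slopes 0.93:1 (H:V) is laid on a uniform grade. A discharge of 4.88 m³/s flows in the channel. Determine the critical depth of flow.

At critical depth, Q² T / (g A³) = 1, i.e. A³/T = Q²/g = 4.88²/9.81 = 2.428.
Trying y = 1.73 m: A³/T = 6.701 — over.
Trying y = 1.15 m: A³/T = 0.8698 — short.
Trying y = 1.41 m: A³/T = 2.41 — close enough.

y_c = 1.41 m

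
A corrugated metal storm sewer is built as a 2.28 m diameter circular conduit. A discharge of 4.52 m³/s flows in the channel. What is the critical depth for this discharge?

At critical depth, Q² T / (g A³) = 1, i.e. A³/T = Q²/g = 4.52²/9.81 = 2.083.
Trying y = 1.17 m: A³/T = 4.12 — too large.
Trying y = 0.698 m: A³/T = 0.5659 — too small.
Trying y = 0.979 m: A³/T = 2.084 — matches.

y_c = 0.979 m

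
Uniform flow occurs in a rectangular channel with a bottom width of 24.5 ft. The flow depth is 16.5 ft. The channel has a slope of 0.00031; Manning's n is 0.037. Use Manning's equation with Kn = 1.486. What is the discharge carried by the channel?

Flow area A = b·y = 24.5 × 16.5 = 404.2 ft². Wetted perimeter P = b + 2y = 24.5 + 2×16.5 = 57.5 ft.
Hydraulic radius R = A/P = 404.2/57.5 = 7.03 ft.
Manning's equation: Q = (1.486/n) A R^(2/3) S^(1/2) = (1.486/0.037) × 404.2 × 7.03^(2/3) × 0.00031^(1/2) = 1050 ft³/s.

Q = 1050 ft³/s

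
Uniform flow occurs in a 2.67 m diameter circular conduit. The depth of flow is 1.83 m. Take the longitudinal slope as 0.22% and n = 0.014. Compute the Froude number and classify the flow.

For a circular section of diameter D = 2.67 m at depth y = 1.83 m, the central angle is θ = 2 arccos(1 − 2y/D) = 3.901 rad. Then A = (D²/8)(θ − sin θ) = 4.09 m² and P = Dθ/2 = 5.208 m.
Hydraulic radius R = A/P = 4.09/5.208 = 0.7853 m.
V = (1/n) R^(2/3) √S = (1/0.014) × 0.7853^(2/3) × √0.0022 = 2.852 m/s. Hydraulic depth D_h = A/T = 4.09/2.48 = 1.649 m.
Froude number Fr = V/√(g·D_h) = 2.852/√(9.81×1.649) = 0.709, which is less than 1, so the flow is subcritical.

subcritical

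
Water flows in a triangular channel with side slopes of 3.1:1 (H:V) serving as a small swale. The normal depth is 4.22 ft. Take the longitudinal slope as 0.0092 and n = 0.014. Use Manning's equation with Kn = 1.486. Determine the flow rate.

Q = 895 ft³/s

For a triangular section with side slope z = 3.1: A = zy² = 3.1×4.22² = 55.21 ft²; P = 2y√(1+z²) = 2×4.22×3.257 = 27.49 ft.
Hydraulic radius R = A/P = 55.21/27.49 = 2.008 ft.
Manning's equation: Q = (1.486/n) A R^(2/3) S^(1/2) = (1.486/0.014) × 55.21 × 2.008^(2/3) × 0.0092^(1/2) = 895 ft³/s.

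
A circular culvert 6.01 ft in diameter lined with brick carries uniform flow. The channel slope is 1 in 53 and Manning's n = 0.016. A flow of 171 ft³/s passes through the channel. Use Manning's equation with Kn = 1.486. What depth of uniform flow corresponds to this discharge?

Manning's equation rearranged: A R^(2/3) = nQ / (1.486·√S) = 0.016 × 171 / (1.486 × √0.01887) = 13.4.
At y = 1.81 ft: A R^(2/3) = 7.343 — low.
At y = 2.8 ft: A R^(2/3) = 16.48 — high.
At y = 2.49 ft: A R^(2/3) = 13.37 — close enough.

y_n = 2.49 ft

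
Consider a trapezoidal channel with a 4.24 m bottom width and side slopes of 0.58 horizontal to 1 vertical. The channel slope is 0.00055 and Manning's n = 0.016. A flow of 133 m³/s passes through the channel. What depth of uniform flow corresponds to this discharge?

Manning's equation rearranged: A R^(2/3) = nQ / (1·√S) = 0.016 × 133 / (√0.00055) = 90.74.
At y = 5.15 m: A R^(2/3) = 64.95 — too small.
At y = 6.88 m: A R^(2/3) = 112.8 — too large.
At y = 6.15 m: A R^(2/3) = 90.81 — ≈ 90.74.

y_n = 6.15 m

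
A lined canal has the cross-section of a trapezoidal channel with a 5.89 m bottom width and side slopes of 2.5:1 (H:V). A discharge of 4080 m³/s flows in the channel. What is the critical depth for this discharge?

y_c = 12.9 m

At critical depth, Q² T / (g A³) = 1, i.e. A³/T = Q²/g = 4080²/9.81 = 1697000.
At y = 14.3 m: A³/T = 2728000 — over.
At y = 10.3 m: A³/T = 603100 — short.
At y = 12.9 m: A³/T = 1692000 — close enough.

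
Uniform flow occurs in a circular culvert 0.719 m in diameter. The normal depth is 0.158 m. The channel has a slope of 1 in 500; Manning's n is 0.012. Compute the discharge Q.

Q = 0.051 m³/s

For a circular section of diameter D = 0.719 m at depth y = 0.158 m, the central angle is θ = 2 arccos(1 − 2y/D) = 1.952 rad. Then A = (D²/8)(θ − sin θ) = 0.06612 m² and P = Dθ/2 = 0.7016 m.
Hydraulic radius R = A/P = 0.06612/0.7016 = 0.09424 m.
Manning's equation: Q = (1/n) A R^(2/3) S^(1/2) = (1/0.012) × 0.06612 × 0.09424^(2/3) × 0.002^(1/2) = 0.051 m³/s.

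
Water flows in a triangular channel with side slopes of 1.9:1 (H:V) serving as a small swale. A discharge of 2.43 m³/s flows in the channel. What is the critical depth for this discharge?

y_c = 0.803 m

At critical depth, Q² T / (g A³) = 1, i.e. A³/T = Q²/g = 2.43²/9.81 = 0.6019.
Trying y = 0.928 m: A³/T = 1.242 — too large.
Trying y = 0.803 m: A³/T = 0.6026 — ≈ 0.6019.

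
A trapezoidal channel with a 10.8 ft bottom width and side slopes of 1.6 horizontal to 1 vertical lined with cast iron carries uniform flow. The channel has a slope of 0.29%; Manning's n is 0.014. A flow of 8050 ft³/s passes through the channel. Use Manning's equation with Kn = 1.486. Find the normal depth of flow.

y_n = 12.7 ft

Manning's equation rearranged: A R^(2/3) = nQ / (1.486·√S) = 0.014 × 8050 / (1.486 × √0.0029) = 1408.
At y = 9.8 ft: A R^(2/3) = 801.8 — low.
At y = 14.8 ft: A R^(2/3) = 1982 — high.
At y = 12.7 ft: A R^(2/3) = 1409 — matches.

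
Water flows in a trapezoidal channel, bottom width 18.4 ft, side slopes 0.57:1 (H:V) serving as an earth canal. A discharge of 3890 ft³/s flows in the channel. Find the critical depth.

At critical depth, Q² T / (g A³) = 1, i.e. A³/T = Q²/g = 3890²/32.2 = 469900.
At y = 12.7 ft: A³/T = 1050000 — too large.
At y = 6.87 ft: A³/T = 137400 — too small.
At y = 10 ft: A³/T = 469700 — matches.

y_c = 10 ft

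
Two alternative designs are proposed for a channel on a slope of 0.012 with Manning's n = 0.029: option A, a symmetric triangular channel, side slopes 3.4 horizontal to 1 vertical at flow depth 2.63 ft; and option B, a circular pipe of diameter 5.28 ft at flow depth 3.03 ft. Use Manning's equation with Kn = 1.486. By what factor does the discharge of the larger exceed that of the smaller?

1.66

Channel A: For a triangular section with side slope z = 3.4: A = zy² = 3.4×2.63² = 23.52 ft²; P = 2y√(1+z²) = 2×2.63×3.544 = 18.64 ft. Hydraulic radius R = A/P = 23.52/18.64 = 1.262 ft. Q_A = (1.486/0.029)·23.52·1.262^(2/3)·√0.012 = 154.1 ft³/s.
Channel B: For a circular section of diameter D = 5.28 ft at depth y = 3.03 ft, the central angle is θ = 2 arccos(1 − 2y/D) = 3.438 rad. Then A = (D²/8)(θ − sin θ) = 13 ft² and P = Dθ/2 = 9.077 ft. Hydraulic radius R = A/P = 13/9.077 = 1.432 ft. Q_B = (1.486/0.029)·13·1.432^(2/3)·√0.012 = 92.71 ft³/s.
The larger discharge is 154.1 ft³/s and the smaller is 92.71 ft³/s; the ratio is 1.66.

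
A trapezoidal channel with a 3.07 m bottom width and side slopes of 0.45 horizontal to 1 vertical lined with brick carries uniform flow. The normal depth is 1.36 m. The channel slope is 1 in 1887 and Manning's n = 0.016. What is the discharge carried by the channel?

Q = 6.35 m³/s

With bottom width b = 3.07 m and side slope z = 0.45: A = (b + zy)y = (3.07 + 0.45×1.36)×1.36 = 5.008 m²; P = b + 2y√(1+z²) = 3.07 + 2×1.36×1.097 = 6.053 m.
Hydraulic radius R = A/P = 5.008/6.053 = 0.8273 m.
Manning's equation: Q = (1/n) A R^(2/3) S^(1/2) = (1/0.016) × 5.008 × 0.8273^(2/3) × 0.0005299^(1/2) = 6.35 m³/s.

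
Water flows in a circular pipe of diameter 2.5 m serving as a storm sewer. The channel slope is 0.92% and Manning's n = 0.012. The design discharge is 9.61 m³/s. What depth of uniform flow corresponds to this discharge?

Manning's equation rearranged: A R^(2/3) = nQ / (1·√S) = 0.012 × 9.61 / (√0.0092) = 1.202.
Trying y = 1.1 m: A R^(2/3) = 1.436 — high.
Trying y = 0.786 m: A R^(2/3) = 0.7692 — low.
Trying y = 0.997 m: A R^(2/3) = 1.203 — close enough.

y_n = 0.997 m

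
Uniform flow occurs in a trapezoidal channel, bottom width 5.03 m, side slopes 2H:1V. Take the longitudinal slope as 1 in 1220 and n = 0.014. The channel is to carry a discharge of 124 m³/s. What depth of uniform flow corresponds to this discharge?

Manning's equation rearranged: A R^(2/3) = nQ / (1·√S) = 0.014 × 124 / (√0.0008197) = 60.64.
At y = 2.55 m: A R^(2/3) = 34.92 — too small.
At y = 4.23 m: A R^(2/3) = 101.8 — too large.
At y = 3.32 m: A R^(2/3) = 60.46 — ≈ 60.64.

y_n = 3.32 m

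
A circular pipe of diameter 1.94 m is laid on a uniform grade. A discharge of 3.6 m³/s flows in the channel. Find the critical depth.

At critical depth, Q² T / (g A³) = 1, i.e. A³/T = Q²/g = 3.6²/9.81 = 1.321.
Trying y = 0.811 m: A³/T = 0.8388 — low.
Trying y = 1.01 m: A³/T = 1.942 — high.
Trying y = 0.913 m: A³/T = 1.32 — matches.

y_c = 0.913 m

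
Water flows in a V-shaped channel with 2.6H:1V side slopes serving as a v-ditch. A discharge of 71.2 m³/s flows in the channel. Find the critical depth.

At critical depth, Q² T / (g A³) = 1, i.e. A³/T = Q²/g = 71.2²/9.81 = 516.8.
Trying y = 3.4 m: A³/T = 1536 — over.
Trying y = 2.73 m: A³/T = 512.5 — ≈ 516.8.

y_c = 2.73 m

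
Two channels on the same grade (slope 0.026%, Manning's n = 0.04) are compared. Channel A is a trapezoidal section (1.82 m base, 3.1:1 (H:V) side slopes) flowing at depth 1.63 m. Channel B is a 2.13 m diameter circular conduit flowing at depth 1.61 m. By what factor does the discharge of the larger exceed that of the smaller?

4.85

Channel A: With bottom width b = 1.82 m and side slope z = 3.1: A = (b + zy)y = (1.82 + 3.1×1.63)×1.63 = 11.2 m²; P = b + 2y√(1+z²) = 1.82 + 2×1.63×3.257 = 12.44 m. Hydraulic radius R = A/P = 11.2/12.44 = 0.9006 m. Q_A = (1/0.04)·11.2·0.9006^(2/3)·√0.00026 = 4.212 m³/s.
Channel B: For a circular section of diameter D = 2.13 m at depth y = 1.61 m, the central angle is θ = 2 arccos(1 − 2y/D) = 4.216 rad. Then A = (D²/8)(θ − sin θ) = 2.89 m² and P = Dθ/2 = 4.49 m. Hydraulic radius R = A/P = 2.89/4.49 = 0.6436 m. Q_B = (1/0.04)·2.89·0.6436^(2/3)·√0.00026 = 0.8683 m³/s.
The larger discharge is 4.212 m³/s and the smaller is 0.8683 m³/s; the ratio is 4.85.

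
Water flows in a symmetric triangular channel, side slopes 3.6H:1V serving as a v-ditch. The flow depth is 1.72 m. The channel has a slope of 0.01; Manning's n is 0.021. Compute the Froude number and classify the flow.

supercritical

For a triangular section with side slope z = 3.6: A = zy² = 3.6×1.72² = 10.65 m²; P = 2y√(1+z²) = 2×1.72×3.736 = 12.85 m.
Hydraulic radius R = A/P = 10.65/12.85 = 0.8286 m.
V = (1/n) R^(2/3) √S = (1/0.021) × 0.8286^(2/3) × √0.01 = 4.201 m/s. Hydraulic depth D_h = A/T = 10.65/12.38 = 0.86 m.
Froude number Fr = V/√(g·D_h) = 4.201/√(9.81×0.86) = 1.45, which is greater than 1, so the flow is supercritical.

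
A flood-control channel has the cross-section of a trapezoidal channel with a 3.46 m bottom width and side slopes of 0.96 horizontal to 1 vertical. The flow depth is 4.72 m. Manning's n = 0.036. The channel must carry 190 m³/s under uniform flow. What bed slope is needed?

With bottom width b = 3.46 m and side slope z = 0.96: A = (b + zy)y = (3.46 + 0.96×4.72)×4.72 = 37.72 m²; P = b + 2y√(1+z²) = 3.46 + 2×4.72×1.386 = 16.55 m.
Hydraulic radius R = A/P = 37.72/16.55 = 2.28 m.
From Manning's equation, S = [nQ / (1 A R^(2/3))]² = [0.036 × 190 / (1 × 37.72 × 2.28^(2/3))]² = 0.011.

S = 0.011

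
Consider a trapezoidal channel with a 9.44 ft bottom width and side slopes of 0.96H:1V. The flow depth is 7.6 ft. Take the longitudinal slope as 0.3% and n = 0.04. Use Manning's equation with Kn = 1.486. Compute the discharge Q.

With bottom width b = 9.44 ft and side slope z = 0.96: A = (b + zy)y = (9.44 + 0.96×7.6)×7.6 = 127.2 ft²; P = b + 2y√(1+z²) = 9.44 + 2×7.6×1.386 = 30.51 ft.
Hydraulic radius R = A/P = 127.2/30.51 = 4.169 ft.
Manning's equation: Q = (1.486/n) A R^(2/3) S^(1/2) = (1.486/0.04) × 127.2 × 4.169^(2/3) × 0.003^(1/2) = 670 ft³/s.

Q = 670 ft³/s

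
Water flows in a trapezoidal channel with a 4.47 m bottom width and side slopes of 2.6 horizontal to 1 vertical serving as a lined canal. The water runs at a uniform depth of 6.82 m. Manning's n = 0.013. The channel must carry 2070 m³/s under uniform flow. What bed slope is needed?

With bottom width b = 4.47 m and side slope z = 2.6: A = (b + zy)y = (4.47 + 2.6×6.82)×6.82 = 151.4 m²; P = b + 2y√(1+z²) = 4.47 + 2×6.82×2.786 = 42.47 m.
Hydraulic radius R = A/P = 151.4/42.47 = 3.566 m.
From Manning's equation, S = [nQ / (1 A R^(2/3))]² = [0.013 × 2070 / (1 × 151.4 × 3.566^(2/3))]² = 0.0058.

S = 0.0058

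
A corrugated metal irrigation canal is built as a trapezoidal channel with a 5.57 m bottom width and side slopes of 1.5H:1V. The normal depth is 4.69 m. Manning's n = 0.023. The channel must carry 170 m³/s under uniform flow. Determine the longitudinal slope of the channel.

S = 0.00121

With bottom width b = 5.57 m and side slope z = 1.5: A = (b + zy)y = (5.57 + 1.5×4.69)×4.69 = 59.12 m²; P = b + 2y√(1+z²) = 5.57 + 2×4.69×1.803 = 22.48 m.
Hydraulic radius R = A/P = 59.12/22.48 = 2.63 m.
From Manning's equation, S = [nQ / (1 A R^(2/3))]² = [0.023 × 170 / (1 × 59.12 × 2.63^(2/3))]² = 0.00121.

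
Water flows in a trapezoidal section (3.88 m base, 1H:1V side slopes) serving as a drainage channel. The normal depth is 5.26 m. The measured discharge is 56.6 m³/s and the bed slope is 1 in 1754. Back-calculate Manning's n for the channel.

With bottom width b = 3.88 m and side slope z = 1: A = (b + zy)y = (3.88 + 1×5.26)×5.26 = 48.08 m²; P = b + 2y√(1+z²) = 3.88 + 2×5.26×1.414 = 18.76 m.
Hydraulic radius R = A/P = 48.08/18.76 = 2.563 m.
Rearranging Manning's equation: n = (1/Q) A R^(2/3) S^(1/2) = (1/56.6) × 48.08 × 2.563^(2/3) × √0.0005701 = 0.038.

n = 0.038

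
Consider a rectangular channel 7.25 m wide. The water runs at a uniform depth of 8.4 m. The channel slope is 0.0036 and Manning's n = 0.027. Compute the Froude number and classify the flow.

subcritical

Flow area A = b·y = 7.25 × 8.4 = 60.9 m². Wetted perimeter P = b + 2y = 7.25 + 2×8.4 = 24.05 m.
Hydraulic radius R = A/P = 60.9/24.05 = 2.532 m.
V = (1/n) R^(2/3) √S = (1/0.027) × 2.532^(2/3) × √0.0036 = 4.128 m/s. Hydraulic depth D_h = A/T = 60.9/7.25 = 8.4 m.
Froude number Fr = V/√(g·D_h) = 4.128/√(9.81×8.4) = 0.455, which is less than 1, so the flow is subcritical.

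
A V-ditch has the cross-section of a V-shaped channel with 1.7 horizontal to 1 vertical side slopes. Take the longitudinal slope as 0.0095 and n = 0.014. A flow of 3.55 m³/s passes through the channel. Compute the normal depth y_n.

Manning's equation rearranged: A R^(2/3) = nQ / (1·√S) = 0.014 × 3.55 / (√0.0095) = 0.5099.
At y = 0.574 m: A R^(2/3) = 0.2207 — too small.
At y = 0.926 m: A R^(2/3) = 0.7901 — too large.
At y = 0.786 m: A R^(2/3) = 0.5104 — matches.

y_n = 0.786 m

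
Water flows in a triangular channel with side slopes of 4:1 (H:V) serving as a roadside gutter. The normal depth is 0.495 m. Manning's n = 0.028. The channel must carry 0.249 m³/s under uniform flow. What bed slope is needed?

S = 0.000339

For a triangular section with side slope z = 4: A = zy² = 4×0.495² = 0.9801 m²; P = 2y√(1+z²) = 2×0.495×4.123 = 4.082 m.
Hydraulic radius R = A/P = 0.9801/4.082 = 0.2401 m.
From Manning's equation, S = [nQ / (1 A R^(2/3))]² = [0.028 × 0.249 / (1 × 0.9801 × 0.2401^(2/3))]² = 0.000339.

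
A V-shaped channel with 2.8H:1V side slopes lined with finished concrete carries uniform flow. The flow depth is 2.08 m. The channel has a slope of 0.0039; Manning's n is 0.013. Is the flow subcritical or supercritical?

For a triangular section with side slope z = 2.8: A = zy² = 2.8×2.08² = 12.11 m²; P = 2y√(1+z²) = 2×2.08×2.973 = 12.37 m.
Hydraulic radius R = A/P = 12.11/12.37 = 0.9794 m.
V = (1/n) R^(2/3) √S = (1/0.013) × 0.9794^(2/3) × √0.0039 = 4.738 m/s. Hydraulic depth D_h = A/T = 12.11/11.65 = 1.04 m.
Froude number Fr = V/√(g·D_h) = 4.738/√(9.81×1.04) = 1.48, which is greater than 1, so the flow is supercritical.

supercritical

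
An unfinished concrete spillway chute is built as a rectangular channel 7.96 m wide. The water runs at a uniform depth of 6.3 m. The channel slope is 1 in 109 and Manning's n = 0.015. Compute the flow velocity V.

V = 11.6 m/s

Flow area A = b·y = 7.96 × 6.3 = 50.15 m². Wetted perimeter P = b + 2y = 7.96 + 2×6.3 = 20.56 m.
Hydraulic radius R = A/P = 50.15/20.56 = 2.439 m.
From Manning's equation, V = (1/n) R^(2/3) S^(1/2) = (1/0.015) × 2.439^(2/3) × 0.009174^(1/2) = 11.6 m/s.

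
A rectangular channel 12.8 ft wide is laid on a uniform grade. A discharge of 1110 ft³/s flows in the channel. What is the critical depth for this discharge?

For a rectangular channel, critical depth y_c = (q²/g)^(1/3) where q = Q/b = 1110/12.8 = 86.72 ft²/s.
So y_c = (86.72²/32.2)^(1/3) = 6.16 ft.

y_c = 6.16 ft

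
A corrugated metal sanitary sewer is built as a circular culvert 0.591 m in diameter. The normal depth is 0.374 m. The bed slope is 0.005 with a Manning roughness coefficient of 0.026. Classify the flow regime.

subcritical

For a circular section of diameter D = 0.591 m at depth y = 0.374 m, the central angle is θ = 2 arccos(1 − 2y/D) = 3.679 rad. Then A = (D²/8)(θ − sin θ) = 0.183 m² and P = Dθ/2 = 1.087 m.
Hydraulic radius R = A/P = 0.183/1.087 = 0.1683 m.
V = (1/n) R^(2/3) √S = (1/0.026) × 0.1683^(2/3) × √0.005 = 0.8291 m/s. Hydraulic depth D_h = A/T = 0.183/0.5698 = 0.3212 m.
Froude number Fr = V/√(g·D_h) = 0.8291/√(9.81×0.3212) = 0.467, which is less than 1, so the flow is subcritical.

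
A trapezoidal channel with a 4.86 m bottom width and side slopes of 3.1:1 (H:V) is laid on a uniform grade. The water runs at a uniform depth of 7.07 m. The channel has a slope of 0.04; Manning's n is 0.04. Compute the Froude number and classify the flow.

supercritical

With bottom width b = 4.86 m and side slope z = 3.1: A = (b + zy)y = (4.86 + 3.1×7.07)×7.07 = 189.3 m²; P = b + 2y√(1+z²) = 4.86 + 2×7.07×3.257 = 50.92 m.
Hydraulic radius R = A/P = 189.3/50.92 = 3.718 m.
V = (1/n) R^(2/3) √S = (1/0.04) × 3.718^(2/3) × √0.04 = 12 m/s. Hydraulic depth D_h = A/T = 189.3/48.69 = 3.888 m.
Froude number Fr = V/√(g·D_h) = 12/√(9.81×3.888) = 1.94, which is greater than 1, so the flow is supercritical.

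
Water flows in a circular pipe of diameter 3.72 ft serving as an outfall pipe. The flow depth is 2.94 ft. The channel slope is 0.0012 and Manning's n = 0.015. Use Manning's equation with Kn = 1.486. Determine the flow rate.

Q = 34.3 ft³/s

For a circular section of diameter D = 3.72 ft at depth y = 2.94 ft, the central angle is θ = 2 arccos(1 − 2y/D) = 4.381 rad. Then A = (D²/8)(θ − sin θ) = 9.213 ft² and P = Dθ/2 = 8.148 ft.
Hydraulic radius R = A/P = 9.213/8.148 = 1.131 ft.
Manning's equation: Q = (1.486/n) A R^(2/3) S^(1/2) = (1.486/0.015) × 9.213 × 1.131^(2/3) × 0.0012^(1/2) = 34.3 ft³/s.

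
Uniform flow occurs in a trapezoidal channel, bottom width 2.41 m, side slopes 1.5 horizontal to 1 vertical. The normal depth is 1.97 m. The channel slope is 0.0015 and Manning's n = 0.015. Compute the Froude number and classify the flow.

With bottom width b = 2.41 m and side slope z = 1.5: A = (b + zy)y = (2.41 + 1.5×1.97)×1.97 = 10.57 m²; P = b + 2y√(1+z²) = 2.41 + 2×1.97×1.803 = 9.513 m.
Hydraulic radius R = A/P = 10.57/9.513 = 1.111 m.
V = (1/n) R^(2/3) √S = (1/0.015) × 1.111^(2/3) × √0.0015 = 2.77 m/s. Hydraulic depth D_h = A/T = 10.57/8.32 = 1.27 m.
Froude number Fr = V/√(g·D_h) = 2.77/√(9.81×1.27) = 0.785, which is less than 1, so the flow is subcritical.

subcritical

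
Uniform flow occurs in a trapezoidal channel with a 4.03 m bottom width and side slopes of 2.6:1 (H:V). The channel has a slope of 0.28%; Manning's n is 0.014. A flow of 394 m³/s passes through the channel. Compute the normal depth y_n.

y_n = 4.12 m

Manning's equation rearranged: A R^(2/3) = nQ / (1·√S) = 0.014 × 394 / (√0.0028) = 104.2.
Try y = 3.65 m: A R^(2/3) = 79 — low.
Try y = 4.6 m: A R^(2/3) = 134.8 — high.
Try y = 4.12 m: A R^(2/3) = 104.3 — close enough.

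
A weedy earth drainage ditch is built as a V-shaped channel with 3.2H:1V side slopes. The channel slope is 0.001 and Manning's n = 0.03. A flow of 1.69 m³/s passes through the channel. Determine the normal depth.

y_n = 0.928 m

Manning's equation rearranged: A R^(2/3) = nQ / (1·√S) = 0.03 × 1.69 / (√0.001) = 1.603.
Try y = 0.699 m: A R^(2/3) = 0.7521 — low.
Try y = 0.928 m: A R^(2/3) = 1.601 — close enough.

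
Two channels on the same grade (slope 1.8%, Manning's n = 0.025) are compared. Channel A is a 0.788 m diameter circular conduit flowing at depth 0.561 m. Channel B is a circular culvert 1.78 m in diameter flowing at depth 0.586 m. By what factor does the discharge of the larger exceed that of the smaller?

2.4

Channel A: For a circular section of diameter D = 0.788 m at depth y = 0.561 m, the central angle is θ = 2 arccos(1 − 2y/D) = 4.017 rad. Then A = (D²/8)(θ − sin θ) = 0.3714 m² and P = Dθ/2 = 1.583 m. Hydraulic radius R = A/P = 0.3714/1.583 = 0.2347 m. Q_A = (1/0.025)·0.3714·0.2347^(2/3)·√0.018 = 0.7582 m³/s.
Channel B: For a circular section of diameter D = 1.78 m at depth y = 0.586 m, the central angle is θ = 2 arccos(1 − 2y/D) = 2.444 rad. Then A = (D²/8)(θ − sin θ) = 0.7138 m² and P = Dθ/2 = 2.176 m. Hydraulic radius R = A/P = 0.7138/2.176 = 0.3281 m. Q_B = (1/0.025)·0.7138·0.3281^(2/3)·√0.018 = 1.822 m³/s.
The larger discharge is 1.822 m³/s and the smaller is 0.7582 m³/s; the ratio is 2.4.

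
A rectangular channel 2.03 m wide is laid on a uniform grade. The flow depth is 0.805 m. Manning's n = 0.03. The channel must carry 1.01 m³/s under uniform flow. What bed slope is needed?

Flow area A = b·y = 2.03 × 0.805 = 1.634 m². Wetted perimeter P = b + 2y = 2.03 + 2×0.805 = 3.64 m.
Hydraulic radius R = A/P = 1.634/3.64 = 0.4489 m.
From Manning's equation, S = [nQ / (1 A R^(2/3))]² = [0.03 × 1.01 / (1 × 1.634 × 0.4489^(2/3))]² = 0.001.

S = 0.001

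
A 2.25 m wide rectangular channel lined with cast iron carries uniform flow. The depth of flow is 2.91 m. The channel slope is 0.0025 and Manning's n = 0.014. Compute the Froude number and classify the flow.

Flow area A = b·y = 2.25 × 2.91 = 6.548 m². Wetted perimeter P = b + 2y = 2.25 + 2×2.91 = 8.07 m.
Hydraulic radius R = A/P = 6.548/8.07 = 0.8113 m.
V = (1/n) R^(2/3) √S = (1/0.014) × 0.8113^(2/3) × √0.0025 = 3.107 m/s. Hydraulic depth D_h = A/T = 6.548/2.25 = 2.91 m.
Froude number Fr = V/√(g·D_h) = 3.107/√(9.81×2.91) = 0.581, which is less than 1, so the flow is subcritical.

subcritical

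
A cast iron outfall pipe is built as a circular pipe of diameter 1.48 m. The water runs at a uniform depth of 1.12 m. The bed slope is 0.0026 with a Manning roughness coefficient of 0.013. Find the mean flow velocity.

V = 2.29 m/s

For a circular section of diameter D = 1.48 m at depth y = 1.12 m, the central angle is θ = 2 arccos(1 − 2y/D) = 4.22 rad. Then A = (D²/8)(θ − sin θ) = 1.397 m² and P = Dθ/2 = 3.123 m.
Hydraulic radius R = A/P = 1.397/3.123 = 0.4473 m.
From Manning's equation, V = (1/n) R^(2/3) S^(1/2) = (1/0.013) × 0.4473^(2/3) × 0.0026^(1/2) = 2.29 m/s.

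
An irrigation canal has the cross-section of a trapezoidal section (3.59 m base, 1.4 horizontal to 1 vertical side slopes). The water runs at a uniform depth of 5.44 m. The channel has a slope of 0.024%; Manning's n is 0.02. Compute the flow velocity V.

With bottom width b = 3.59 m and side slope z = 1.4: A = (b + zy)y = (3.59 + 1.4×5.44)×5.44 = 60.96 m²; P = b + 2y√(1+z²) = 3.59 + 2×5.44×1.72 = 22.31 m.
Hydraulic radius R = A/P = 60.96/22.31 = 2.733 m.
From Manning's equation, V = (1/n) R^(2/3) S^(1/2) = (1/0.02) × 2.733^(2/3) × 0.00024^(1/2) = 1.51 m/s.

V = 1.51 m/s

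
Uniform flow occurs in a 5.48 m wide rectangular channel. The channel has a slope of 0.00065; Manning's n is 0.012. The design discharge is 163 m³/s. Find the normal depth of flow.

Manning's equation rearranged: A R^(2/3) = nQ / (1·√S) = 0.012 × 163 / (√0.00065) = 76.72.
Try y = 9.78 m: A R^(2/3) = 89.01 — over.
Try y = 7.55 m: A R^(2/3) = 65.9 — short.
Try y = 8.6 m: A R^(2/3) = 76.74 — matches.

y_n = 8.6 m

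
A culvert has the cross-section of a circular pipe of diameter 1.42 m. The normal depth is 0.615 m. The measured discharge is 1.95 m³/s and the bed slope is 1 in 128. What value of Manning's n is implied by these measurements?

n = 0.014

For a circular section of diameter D = 1.42 m at depth y = 0.615 m, the central angle is θ = 2 arccos(1 − 2y/D) = 2.873 rad. Then A = (D²/8)(θ − sin θ) = 0.6573 m² and P = Dθ/2 = 2.04 m.
Hydraulic radius R = A/P = 0.6573/2.04 = 0.3222 m.
Rearranging Manning's equation: n = (1/Q) A R^(2/3) S^(1/2) = (1/1.95) × 0.6573 × 0.3222^(2/3) × √0.007812 = 0.014.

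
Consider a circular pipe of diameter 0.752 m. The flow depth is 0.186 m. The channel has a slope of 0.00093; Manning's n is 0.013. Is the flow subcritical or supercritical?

subcritical

For a circular section of diameter D = 0.752 m at depth y = 0.186 m, the central angle is θ = 2 arccos(1 − 2y/D) = 2.082 rad. Then A = (D²/8)(θ − sin θ) = 0.08553 m² and P = Dθ/2 = 0.7829 m.
Hydraulic radius R = A/P = 0.08553/0.7829 = 0.1093 m.
V = (1/n) R^(2/3) √S = (1/0.013) × 0.1093^(2/3) × √0.00093 = 0.5361 m/s. Hydraulic depth D_h = A/T = 0.08553/0.6489 = 0.1318 m.
Froude number Fr = V/√(g·D_h) = 0.5361/√(9.81×0.1318) = 0.471, which is less than 1, so the flow is subcritical.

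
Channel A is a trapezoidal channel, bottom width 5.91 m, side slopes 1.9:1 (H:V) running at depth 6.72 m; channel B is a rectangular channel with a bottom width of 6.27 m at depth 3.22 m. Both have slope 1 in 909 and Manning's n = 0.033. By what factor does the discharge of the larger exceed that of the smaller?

10.7

Channel A: With bottom width b = 5.91 m and side slope z = 1.9: A = (b + zy)y = (5.91 + 1.9×6.72)×6.72 = 125.5 m²; P = b + 2y√(1+z²) = 5.91 + 2×6.72×2.147 = 34.77 m. Hydraulic radius R = A/P = 125.5/34.77 = 3.61 m. Q_A = (1/0.033)·125.5·3.61^(2/3)·√0.0011 = 296.9 m³/s.
Channel B: Flow area A = b·y = 6.27 × 3.22 = 20.19 m². Wetted perimeter P = b + 2y = 6.27 + 2×3.22 = 12.71 m. Hydraulic radius R = A/P = 20.19/12.71 = 1.588 m. Q_B = (1/0.033)·20.19·1.588^(2/3)·√0.0011 = 27.63 m³/s.
The larger discharge is 296.9 m³/s and the smaller is 27.63 m³/s; the ratio is 10.7.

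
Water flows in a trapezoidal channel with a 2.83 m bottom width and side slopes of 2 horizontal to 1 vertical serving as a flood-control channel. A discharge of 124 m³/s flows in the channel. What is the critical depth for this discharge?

y_c = 3.16 m

At critical depth, Q² T / (g A³) = 1, i.e. A³/T = Q²/g = 124²/9.81 = 1567.
Try y = 3.7 m: A³/T = 3076 — too large.
Try y = 3.16 m: A³/T = 1563 — ≈ 1567.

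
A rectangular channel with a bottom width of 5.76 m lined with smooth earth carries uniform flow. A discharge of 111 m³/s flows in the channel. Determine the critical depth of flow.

For a rectangular channel, critical depth y_c = (q²/g)^(1/3) where q = Q/b = 111/5.76 = 19.27 m²/s.
So y_c = (19.27²/9.81)^(1/3) = 3.36 m.

y_c = 3.36 m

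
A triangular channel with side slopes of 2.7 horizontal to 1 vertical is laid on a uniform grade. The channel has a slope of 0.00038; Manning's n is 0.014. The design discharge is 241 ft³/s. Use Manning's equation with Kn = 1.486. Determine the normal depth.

y_n = 4.96 ft

Manning's equation rearranged: A R^(2/3) = nQ / (1.486·√S) = 0.014 × 241 / (1.486 × √0.00038) = 116.5.
Trying y = 4.33 ft: A R^(2/3) = 81.17 — short.
Trying y = 6.06 ft: A R^(2/3) = 198.9 — over.
Trying y = 4.96 ft: A R^(2/3) = 116.6 — ≈ 116.5.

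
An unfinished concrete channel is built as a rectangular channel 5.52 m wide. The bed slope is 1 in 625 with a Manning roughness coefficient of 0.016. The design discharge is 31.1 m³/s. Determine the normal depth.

y_n = 2.03 m

Manning's equation rearranged: A R^(2/3) = nQ / (1·√S) = 0.016 × 31.1 / (√0.0016) = 12.44.
Try y = 2.36 m: A R^(2/3) = 15.3 — too large.
Try y = 1.7 m: A R^(2/3) = 9.707 — too small.
Try y = 2.03 m: A R^(2/3) = 12.44 — ≈ 12.44.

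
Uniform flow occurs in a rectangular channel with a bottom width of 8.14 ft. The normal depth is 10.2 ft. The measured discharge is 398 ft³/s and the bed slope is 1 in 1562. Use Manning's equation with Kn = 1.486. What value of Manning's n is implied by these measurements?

n = 0.016

Flow area A = b·y = 8.14 × 10.2 = 83.03 ft². Wetted perimeter P = b + 2y = 8.14 + 2×10.2 = 28.54 ft.
Hydraulic radius R = A/P = 83.03/28.54 = 2.909 ft.
Rearranging Manning's equation: n = (1.486/Q) A R^(2/3) S^(1/2) = (1.486/398) × 83.03 × 2.909^(2/3) × √0.0006402 = 0.016.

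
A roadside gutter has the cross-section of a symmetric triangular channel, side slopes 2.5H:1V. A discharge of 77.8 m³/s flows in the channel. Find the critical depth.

y_c = 2.88 m

At critical depth, Q² T / (g A³) = 1, i.e. A³/T = Q²/g = 77.8²/9.81 = 617.
Try y = 1.98 m: A³/T = 95.1 — too small.
Try y = 3.47 m: A³/T = 1572 — too large.
Try y = 2.88 m: A³/T = 619.2 — ≈ 617.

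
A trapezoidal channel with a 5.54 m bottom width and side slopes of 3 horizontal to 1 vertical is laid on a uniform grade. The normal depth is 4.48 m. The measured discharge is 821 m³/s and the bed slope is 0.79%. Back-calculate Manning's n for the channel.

With bottom width b = 5.54 m and side slope z = 3: A = (b + zy)y = (5.54 + 3×4.48)×4.48 = 85.03 m²; P = b + 2y√(1+z²) = 5.54 + 2×4.48×3.162 = 33.87 m.
Hydraulic radius R = A/P = 85.03/33.87 = 2.51 m.
Rearranging Manning's equation: n = (1/Q) A R^(2/3) S^(1/2) = (1/821) × 85.03 × 2.51^(2/3) × √0.0079 = 0.017.

n = 0.017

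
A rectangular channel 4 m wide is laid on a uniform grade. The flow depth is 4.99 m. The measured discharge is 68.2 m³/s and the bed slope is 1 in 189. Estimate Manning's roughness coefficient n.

Flow area A = b·y = 4 × 4.99 = 19.96 m². Wetted perimeter P = b + 2y = 4 + 2×4.99 = 13.98 m.
Hydraulic radius R = A/P = 19.96/13.98 = 1.428 m.
Rearranging Manning's equation: n = (1/Q) A R^(2/3) S^(1/2) = (1/68.2) × 19.96 × 1.428^(2/3) × √0.005291 = 0.027.

n = 0.027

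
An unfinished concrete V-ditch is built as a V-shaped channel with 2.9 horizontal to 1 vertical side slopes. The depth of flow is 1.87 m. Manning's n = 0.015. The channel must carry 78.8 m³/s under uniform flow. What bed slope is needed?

S = 0.016

For a triangular section with side slope z = 2.9: A = zy² = 2.9×1.87² = 10.14 m²; P = 2y√(1+z²) = 2×1.87×3.068 = 11.47 m.
Hydraulic radius R = A/P = 10.14/11.47 = 0.8839 m.
From Manning's equation, S = [nQ / (1 A R^(2/3))]² = [0.015 × 78.8 / (1 × 10.14 × 0.8839^(2/3))]² = 0.016.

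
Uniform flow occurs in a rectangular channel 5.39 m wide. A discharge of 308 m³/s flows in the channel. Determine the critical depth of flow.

y_c = 6.93 m

For a rectangular channel, critical depth y_c = (q²/g)^(1/3) where q = Q/b = 308/5.39 = 57.14 m²/s.
So y_c = (57.14²/9.81)^(1/3) = 6.93 m.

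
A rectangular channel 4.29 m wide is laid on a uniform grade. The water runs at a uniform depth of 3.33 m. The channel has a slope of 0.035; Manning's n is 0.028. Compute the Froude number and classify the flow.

Flow area A = b·y = 4.29 × 3.33 = 14.29 m². Wetted perimeter P = b + 2y = 4.29 + 2×3.33 = 10.95 m.
Hydraulic radius R = A/P = 14.29/10.95 = 1.305 m.
V = (1/n) R^(2/3) √S = (1/0.028) × 1.305^(2/3) × √0.035 = 7.978 m/s. Hydraulic depth D_h = A/T = 14.29/4.29 = 3.33 m.
Froude number Fr = V/√(g·D_h) = 7.978/√(9.81×3.33) = 1.4, which is greater than 1, so the flow is supercritical.

supercritical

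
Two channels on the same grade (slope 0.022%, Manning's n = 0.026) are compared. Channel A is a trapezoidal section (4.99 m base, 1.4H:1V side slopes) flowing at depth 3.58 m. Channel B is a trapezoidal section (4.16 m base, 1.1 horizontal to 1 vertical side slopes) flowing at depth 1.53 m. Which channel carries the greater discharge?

channel A

Channel A: With bottom width b = 4.99 m and side slope z = 1.4: A = (b + zy)y = (4.99 + 1.4×3.58)×3.58 = 35.81 m²; P = b + 2y√(1+z²) = 4.99 + 2×3.58×1.72 = 17.31 m. Hydraulic radius R = A/P = 35.81/17.31 = 2.069 m. Q_A = (1/0.026)·35.81·2.069^(2/3)·√0.00022 = 33.17 m³/s.
Channel B: With bottom width b = 4.16 m and side slope z = 1.1: A = (b + zy)y = (4.16 + 1.1×1.53)×1.53 = 8.94 m²; P = b + 2y√(1+z²) = 4.16 + 2×1.53×1.487 = 8.709 m. Hydraulic radius R = A/P = 8.94/8.709 = 1.026 m. Q_B = (1/0.026)·8.94·1.026^(2/3)·√0.00022 = 5.19 m³/s.
Q_A = 33.17 m³/s vs Q_B = 5.19 m³/s, so channel A carries more.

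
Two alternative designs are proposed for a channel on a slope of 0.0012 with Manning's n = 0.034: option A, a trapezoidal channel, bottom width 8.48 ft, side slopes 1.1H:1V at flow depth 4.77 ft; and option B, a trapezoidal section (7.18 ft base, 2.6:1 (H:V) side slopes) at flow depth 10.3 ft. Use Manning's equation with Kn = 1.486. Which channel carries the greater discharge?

Channel A: With bottom width b = 8.48 ft and side slope z = 1.1: A = (b + zy)y = (8.48 + 1.1×4.77)×4.77 = 65.48 ft²; P = b + 2y√(1+z²) = 8.48 + 2×4.77×1.487 = 22.66 ft. Hydraulic radius R = A/P = 65.48/22.66 = 2.889 ft. Q_A = (1.486/0.034)·65.48·2.889^(2/3)·√0.0012 = 201.1 ft³/s.
Channel B: With bottom width b = 7.18 ft and side slope z = 2.6: A = (b + zy)y = (7.18 + 2.6×10.3)×10.3 = 349.8 ft²; P = b + 2y√(1+z²) = 7.18 + 2×10.3×2.786 = 64.56 ft. Hydraulic radius R = A/P = 349.8/64.56 = 5.418 ft. Q_B = (1.486/0.034)·349.8·5.418^(2/3)·√0.0012 = 1634 ft³/s.
Q_A = 201.1 ft³/s vs Q_B = 1634 ft³/s, so channel B carries more.

channel B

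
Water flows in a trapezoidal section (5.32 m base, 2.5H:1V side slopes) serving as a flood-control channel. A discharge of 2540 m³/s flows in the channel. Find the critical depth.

At critical depth, Q² T / (g A³) = 1, i.e. A³/T = Q²/g = 2540²/9.81 = 657700.
Trying y = 7.8 m: A³/T = 163700 — low.
Trying y = 12.4 m: A³/T = 1357000 — high.
Trying y = 10.6 m: A³/T = 658000 — matches.

y_c = 10.6 m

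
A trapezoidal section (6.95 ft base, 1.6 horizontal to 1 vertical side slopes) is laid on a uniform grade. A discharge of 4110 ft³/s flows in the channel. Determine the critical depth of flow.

y_c = 11.3 ft

At critical depth, Q² T / (g A³) = 1, i.e. A³/T = Q²/g = 4110²/32.2 = 524600.
At y = 9.83 ft: A³/T = 288500 — short.
At y = 13.1 ft: A³/T = 1000000 — over.
At y = 11.3 ft: A³/T = 524900 — close enough.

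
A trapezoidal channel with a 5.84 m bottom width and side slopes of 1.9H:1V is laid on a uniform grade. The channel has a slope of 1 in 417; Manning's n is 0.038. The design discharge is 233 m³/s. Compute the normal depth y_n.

y_n = 5.4 m

Manning's equation rearranged: A R^(2/3) = nQ / (1·√S) = 0.038 × 233 / (√0.002398) = 180.8.
Try y = 6.33 m: A R^(2/3) = 257 — high.
Try y = 4.28 m: A R^(2/3) = 109.2 — low.
Try y = 5.4 m: A R^(2/3) = 180.6 — ≈ 180.8.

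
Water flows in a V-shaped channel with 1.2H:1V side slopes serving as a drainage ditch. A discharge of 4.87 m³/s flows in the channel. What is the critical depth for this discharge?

At critical depth, Q² T / (g A³) = 1, i.e. A³/T = Q²/g = 4.87²/9.81 = 2.418.
Try y = 0.901 m: A³/T = 0.4275 — low.
Try y = 1.5 m: A³/T = 5.467 — high.
Try y = 1.27 m: A³/T = 2.379 — matches.

y_c = 1.27 m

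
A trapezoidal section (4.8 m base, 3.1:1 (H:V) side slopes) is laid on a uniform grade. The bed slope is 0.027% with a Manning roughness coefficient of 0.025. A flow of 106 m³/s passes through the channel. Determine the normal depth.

Manning's equation rearranged: A R^(2/3) = nQ / (1·√S) = 0.025 × 106 / (√0.00027) = 161.3.
Trying y = 5.46 m: A R^(2/3) = 243.4 — too large.
Trying y = 4.02 m: A R^(2/3) = 118.8 — too small.
Trying y = 4.59 m: A R^(2/3) = 161.6 — close enough.

y_n = 4.59 m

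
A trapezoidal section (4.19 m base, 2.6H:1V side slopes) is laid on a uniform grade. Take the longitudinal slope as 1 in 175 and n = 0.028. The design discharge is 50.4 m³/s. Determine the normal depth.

Manning's equation rearranged: A R^(2/3) = nQ / (1·√S) = 0.028 × 50.4 / (√0.005714) = 18.67.
Try y = 2.22 m: A R^(2/3) = 26.82 — high.
Try y = 1.49 m: A R^(2/3) = 11.71 — low.
Try y = 1.87 m: A R^(2/3) = 18.67 — matches.

y_n = 1.87 m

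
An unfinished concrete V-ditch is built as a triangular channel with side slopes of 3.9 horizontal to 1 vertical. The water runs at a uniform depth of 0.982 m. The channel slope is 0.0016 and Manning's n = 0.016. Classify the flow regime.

subcritical

For a triangular section with side slope z = 3.9: A = zy² = 3.9×0.982² = 3.761 m²; P = 2y√(1+z²) = 2×0.982×4.026 = 7.907 m.
Hydraulic radius R = A/P = 3.761/7.907 = 0.4756 m.
V = (1/n) R^(2/3) √S = (1/0.016) × 0.4756^(2/3) × √0.0016 = 1.523 m/s. Hydraulic depth D_h = A/T = 3.761/7.66 = 0.491 m.
Froude number Fr = V/√(g·D_h) = 1.523/√(9.81×0.491) = 0.694, which is less than 1, so the flow is subcritical.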